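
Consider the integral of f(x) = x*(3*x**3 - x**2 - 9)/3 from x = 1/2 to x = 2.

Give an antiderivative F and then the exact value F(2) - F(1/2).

Any candidate F(x) must reproduce f(x) exactly when differentiated.
F(x) = x**2*(12*x**3 - 5*x**2 - 90)/60 is an antiderivative of f.
Check: d/dx[x**2*(12*x**3 - 5*x**2 - 90)/60] = x**4 - x**3/3 - 3*x, which equals f(x).
F(2) = -14/15; F(1/2) = -359/960.
Integral = F(2) - F(1/2) = -179/320.

Antiderivative: F(x) = x**2*(12*x**3 - 5*x**2 - 90)/60; value = -179/320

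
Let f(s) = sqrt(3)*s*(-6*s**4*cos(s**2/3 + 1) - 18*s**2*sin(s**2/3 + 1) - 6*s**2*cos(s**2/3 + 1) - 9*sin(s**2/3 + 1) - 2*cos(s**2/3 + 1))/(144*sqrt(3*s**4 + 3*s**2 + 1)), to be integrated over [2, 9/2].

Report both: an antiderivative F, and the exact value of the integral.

f has the shape u'v + uv' for u = -sqrt(s**4 + s**2 + 1/3)/16 and v = sin(s**2/3 + 1) — it is the derivative of the product u*v.
F(s) = -sqrt(s**4 + s**2 + 1/3)*sin(s**2/3 + 1)/16 is an antiderivative of f.
Check: d/ds[-sqrt(s**4 + s**2 + 1/3)*sin(s**2/3 + 1)/16] = sqrt(3)*(-6*s**5*cos(s**2/3 + 1) - 18*s**3*sin(s**2/3 + 1) - 6*s**3*cos(s**2/3 + 1) - 9*s*sin(s**2/3 + 1) - 2*s*cos(s**2/3 + 1))/(144*sqrt(3*s**4 + 3*s**2 + 1)), which equals f(s).
F(9/2) = -sqrt(62013)*sin(31/4)/192; F(2) = -sqrt(183)*sin(7/3)/48.
Integral = F(9/2) - F(2) = -sqrt(62013)*sin(31/4)/192 + sqrt(183)*sin(7/3)/48.

Antiderivative: F(s) = -sqrt(s**4 + s**2 + 1/3)*sin(s**2/3 + 1)/16; value = -sqrt(62013)*sin(31/4)/192 + sqrt(183)*sin(7/3)/48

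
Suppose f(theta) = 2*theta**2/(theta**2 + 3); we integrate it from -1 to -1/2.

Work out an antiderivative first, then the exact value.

Antiderivative: F(theta) = -2*(-theta + sqrt(3)*atan(sqrt(3)*theta/3)); value = -sqrt(3)*pi/3 + 2*sqrt(3)*atan(sqrt(3)/6) + 1

Any candidate F(theta) must reproduce f(theta) exactly when differentiated.
F(theta) = -2*(-theta + sqrt(3)*atan(sqrt(3)*theta/3)) is an antiderivative of f.
Check: d/dtheta[-2*(-theta + sqrt(3)*atan(sqrt(3)*theta/3))] = 2*theta**2/(theta**2 + 3) = f(theta).
F(-1/2) = -1 + 2*sqrt(3)*atan(sqrt(3)/6); F(-1) = -2 + sqrt(3)*pi/3.
Integral = F(-1/2) - F(-1) = -sqrt(3)*pi/3 + 2*sqrt(3)*atan(sqrt(3)/6) + 1.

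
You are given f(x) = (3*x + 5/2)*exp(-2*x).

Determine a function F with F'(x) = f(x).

An antiderivative is F(x) = (-3*x - 4)*exp(-2*x)/2.

Recognize the product-rule pattern: f = u'v + uv' with u = -3*x/2 - 2, v = exp(-2*x), so integration by parts undoes it.
Check: d/dx[(-3*x - 4)*exp(-2*x)/2] = (6*x + 5)*exp(-2*x)/2, which equals f(x).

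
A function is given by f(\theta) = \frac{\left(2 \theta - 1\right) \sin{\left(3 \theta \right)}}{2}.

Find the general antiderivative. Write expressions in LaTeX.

F(\theta) = \frac{- 6 \theta \cos{\left(3 \theta \right)} + 2 \sin{\left(3 \theta \right)} + 3 \cos{\left(3 \theta \right)}}{18} + C

Check any antiderivative F(\theta) by computing F'(\theta) and comparing it with f(\theta).
Check: d/d\theta[\frac{- 6 \theta \cos{\left(3 \theta \right)} + 2 \sin{\left(3 \theta \right)} + 3 \cos{\left(3 \theta \right)}}{18}] = \theta \sin{\left(3 \theta \right)} - \frac{\sin{\left(3 \theta \right)}}{2}, which equals f(\theta).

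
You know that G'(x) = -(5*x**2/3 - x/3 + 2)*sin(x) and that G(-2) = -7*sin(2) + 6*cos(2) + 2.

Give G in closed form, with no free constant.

G(x) = 5*x**2*cos(x)/3 - 10*x*sin(x)/3 - x*cos(x)/3 + sin(x)/3 - 4*cos(x)/3 + 2

For G(x) to be correct, d/dx[G] must agree with the stated G'(x) identically.
A general antiderivative is 5*x**2*cos(x)/3 - 10*x*sin(x)/3 - x*cos(x)/3 + sin(x)/3 - 4*cos(x)/3 + C.
The condition gives C = -7*sin(2) + 6*cos(2) + 2 - (-7*sin(2) + 6*cos(2)) = 2.
So G(x) = 5*x**2*cos(x)/3 - 10*x*sin(x)/3 - x*cos(x)/3 + sin(x)/3 - 4*cos(x)/3 + 2.
Check: d/dx[5*x**2*cos(x)/3 - 10*x*sin(x)/3 - x*cos(x)/3 + sin(x)/3 - 4*cos(x)/3 + 2] = -5*x**2*sin(x)/3 + x*sin(x)/3 - 2*sin(x), which equals G'(x).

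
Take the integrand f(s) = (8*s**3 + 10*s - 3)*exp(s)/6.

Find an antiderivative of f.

f has the shape u'v + uv' for u = 4*s**3/3 - 4*s**2 + 29*s/3 - 61/6 and v = exp(s) — it is the derivative of the product u*v.
Check: d/ds[4*s**3*exp(s)/3 - 4*s**2*exp(s) + 29*s*exp(s)/3 - 61*exp(s)/6] = 4*s**3*exp(s)/3 + 5*s*exp(s)/3 - exp(s)/2, which equals f(s).

An antiderivative is F(s) = 4*s**3*exp(s)/3 - 4*s**2*exp(s) + 29*s*exp(s)/3 - 61*exp(s)/6.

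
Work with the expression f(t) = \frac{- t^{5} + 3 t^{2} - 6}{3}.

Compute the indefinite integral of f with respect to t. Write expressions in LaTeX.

F(t) = - \frac{t^{6}}{18} + \frac{t^{3}}{3} - 2 t + C

For F(t) to be correct the identity F'(t) - f(t) = 0 must hold.
Check: d/dt[- \frac{t^{6}}{18} + \frac{t^{3}}{3} - 2 t] = - \frac{t^{5}}{3} + t^{2} - 2, which equals f(t).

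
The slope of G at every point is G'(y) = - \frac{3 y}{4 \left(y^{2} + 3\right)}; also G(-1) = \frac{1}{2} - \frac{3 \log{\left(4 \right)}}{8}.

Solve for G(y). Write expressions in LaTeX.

G'(y) matches the chain-rule pattern g'(h)*h' with inner function h(y) = y^{2} + 3; substituting u = h(y) collapses the integral.
A general antiderivative is - \frac{3 \log{\left(y^{2} + 3 \right)}}{8} + C.
The condition gives C = \frac{1}{2} - \frac{3 \log{\left(4 \right)}}{8} - (- \frac{3 \log{\left(4 \right)}}{8}) = \frac{1}{2}.
So G(y) = \frac{4 - 3 \log{\left(y^{2} + 3 \right)}}{8}.
Check: d/dy[\frac{4 - 3 \log{\left(y^{2} + 3 \right)}}{8}] = - \frac{3 y}{4 y^{2} + 12}, which equals G'(y).

G(y) = \frac{4 - 3 \log{\left(y^{2} + 3 \right)}}{8}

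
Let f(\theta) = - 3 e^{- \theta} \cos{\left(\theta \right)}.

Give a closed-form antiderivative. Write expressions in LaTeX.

For F(\theta) to be correct the identity F'(\theta) - f(\theta) = 0 must hold.
Check: d/d\theta[\frac{3 \left(- \sin{\left(\theta \right)} + \cos{\left(\theta \right)}\right) e^{- \theta}}{2}] = - 3 e^{- \theta} \cos{\left(\theta \right)} = f(\theta).

An antiderivative is F(\theta) = \frac{3 \left(- \sin{\left(\theta \right)} + \cos{\left(\theta \right)}\right) e^{- \theta}}{2}.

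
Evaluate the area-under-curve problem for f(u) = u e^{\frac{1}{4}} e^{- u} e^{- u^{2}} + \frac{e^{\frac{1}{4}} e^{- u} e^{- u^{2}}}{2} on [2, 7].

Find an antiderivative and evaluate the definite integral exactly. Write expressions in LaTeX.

f matches the chain-rule pattern g'(h)*h' with inner function h(u) = - u^{2} - u + \frac{1}{4}; substituting w = h(u) collapses the integral.
F(u) = - \frac{e^{\frac{1}{4}} e^{- u} e^{- u^{2}}}{2} is an antiderivative of f.
Check: d/du[- \frac{e^{\frac{1}{4}} e^{- u} e^{- u^{2}}}{2}] = \frac{\left(2 u e^{\frac{1}{4}} + e^{\frac{1}{4}}\right) e^{- u} e^{- u^{2}}}{2}, which equals f(u).
F(7) = - \frac{1}{2 e^{\frac{223}{4}}}; F(2) = - \frac{1}{2 e^{\frac{23}{4}}}.
Integral = F(7) - F(2) = - \frac{1}{2 e^{\frac{223}{4}}} + \frac{1}{2 e^{\frac{23}{4}}}.

Antiderivative: F(u) = - \frac{e^{\frac{1}{4}} e^{- u} e^{- u^{2}}}{2}; value = - \frac{1}{2 e^{\frac{223}{4}}} + \frac{1}{2 e^{\frac{23}{4}}}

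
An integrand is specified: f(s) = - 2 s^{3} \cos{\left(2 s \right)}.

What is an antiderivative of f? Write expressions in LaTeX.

Check any antiderivative F(s) by computing F'(s) and comparing it with f(s).
Check: d/ds[\frac{- 4 s^{3} \sin{\left(2 s \right)} - 6 s^{2} \cos{\left(2 s \right)} + 6 s \sin{\left(2 s \right)} + 3 \cos{\left(2 s \right)}}{4}] = - 2 s^{3} \cos{\left(2 s \right)} = f(s).

An antiderivative is F(s) = \frac{- 4 s^{3} \sin{\left(2 s \right)} - 6 s^{2} \cos{\left(2 s \right)} + 6 s \sin{\left(2 s \right)} + 3 \cos{\left(2 s \right)}}{4}.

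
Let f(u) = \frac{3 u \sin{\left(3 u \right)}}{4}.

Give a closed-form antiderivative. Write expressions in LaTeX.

An antiderivative is F(u) = - \frac{u \cos{\left(3 u \right)}}{4} + \frac{\sin{\left(3 u \right)}}{12}.

Check any antiderivative F(u) by computing F'(u) and comparing it with f(u).
Check: d/du[- \frac{u \cos{\left(3 u \right)}}{4} + \frac{\sin{\left(3 u \right)}}{12}] = \frac{3 u \sin{\left(3 u \right)}}{4} = f(u).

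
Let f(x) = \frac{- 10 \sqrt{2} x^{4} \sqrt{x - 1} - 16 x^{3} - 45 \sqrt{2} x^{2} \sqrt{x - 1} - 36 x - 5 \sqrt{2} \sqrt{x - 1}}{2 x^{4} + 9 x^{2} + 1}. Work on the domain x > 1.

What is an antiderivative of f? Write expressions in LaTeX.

Check any antiderivative F(x) by computing F'(x) and comparing it with f(x).
Check: d/dx[- \frac{2 \left(5 \sqrt{2} x \sqrt{x - 1} - 5 \sqrt{2} \sqrt{x - 1} + 3 \log{\left(\frac{2 x^{4}}{3} + 3 x^{2} + \frac{1}{3} \right)}\right)}{3}] = \frac{- 10 \sqrt{2} x^{5} + 10 \sqrt{2} x^{4} - 16 x^{3} \sqrt{x - 1} - 45 \sqrt{2} x^{3} + 45 \sqrt{2} x^{2} - 36 x \sqrt{x - 1} - 5 \sqrt{2} x + 5 \sqrt{2}}{2 x^{4} \sqrt{x - 1} + 9 x^{2} \sqrt{x - 1} + \sqrt{x - 1}}, which equals f(x).

An antiderivative is F(x) = - \frac{2 \left(5 \sqrt{2} x \sqrt{x - 1} - 5 \sqrt{2} \sqrt{x - 1} + 3 \log{\left(\frac{2 x^{4}}{3} + 3 x^{2} + \frac{1}{3} \right)}\right)}{3}.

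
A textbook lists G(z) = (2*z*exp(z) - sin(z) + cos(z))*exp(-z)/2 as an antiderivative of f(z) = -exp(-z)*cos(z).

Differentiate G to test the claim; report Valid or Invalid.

d/dz[G] = (exp(z) - cos(z))*exp(-z)
d/dz[G] - f(z) = 1 != 0.

Invalid: d/dz[G] - f = 1, which is not 0.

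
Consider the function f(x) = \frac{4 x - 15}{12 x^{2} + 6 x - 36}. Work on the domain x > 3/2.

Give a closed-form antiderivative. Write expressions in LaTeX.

An antiderivative is F(x) = - \frac{3 \log{\left(x - \frac{3}{2} \right)}}{14} + \frac{23 \log{\left(x + 2 \right)}}{42}.

Factor the denominator (6 \left(x + 2\right) \left(2 x - 3\right)) and decompose: f = - \frac{3}{7 \left(2 x - 3\right)} + \frac{23}{42 \left(x + 2\right)}; each piece integrates to a log, atan, or power term.
Check: d/dx[- \frac{3 \log{\left(x - \frac{3}{2} \right)}}{14} + \frac{23 \log{\left(x + 2 \right)}}{42}] = \frac{4 x - 15}{12 x^{2} + 6 x - 36} = f(x).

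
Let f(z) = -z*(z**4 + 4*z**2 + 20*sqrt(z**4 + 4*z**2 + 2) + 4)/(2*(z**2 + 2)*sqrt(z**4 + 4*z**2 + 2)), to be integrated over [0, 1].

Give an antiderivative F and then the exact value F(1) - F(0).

A first test for any F(z): its z-derivative must equal f(z) identically.
F(z) = -sqrt(z**4 + 4*z**2 + 2)/4 - 5*log(z**2 + 2) is an antiderivative of f.
Check: d/dz[-sqrt(z**4 + 4*z**2 + 2)/4 - 5*log(z**2 + 2)] = (-z**5 - 4*z**3 - 20*z*sqrt(z**4 + 4*z**2 + 2) - 4*z)/(2*z**2*sqrt(z**4 + 4*z**2 + 2) + 4*sqrt(z**4 + 4*z**2 + 2)), which equals f(z).
F(1) = -5*log(3) - sqrt(7)/4; F(0) = -5*log(2) - sqrt(2)/4.
Integral = F(1) - F(0) = -5*log(3) - sqrt(7)/4 + sqrt(2)/4 + 5*log(2).

Antiderivative: F(z) = -sqrt(z**4 + 4*z**2 + 2)/4 - 5*log(z**2 + 2); value = -5*log(3) - sqrt(7)/4 + sqrt(2)/4 + 5*log(2)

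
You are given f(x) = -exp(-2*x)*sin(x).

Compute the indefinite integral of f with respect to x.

A candidate is checked by its d/dx: the result must match f(x).
Check: d/dx[2*exp(-2*x)*sin(x)/5 + exp(-2*x)*cos(x)/5] = -exp(-2*x)*sin(x) = f(x).

F(x) = 2*exp(-2*x)*sin(x)/5 + exp(-2*x)*cos(x)/5 + C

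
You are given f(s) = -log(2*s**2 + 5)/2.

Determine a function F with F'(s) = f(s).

An antiderivative is F(s) = -s*log(2*s**2 + 5)/2 + s - sqrt(10)*atan(sqrt(10)*s/5)/2.

For F(s) to be correct the identity F'(s) - f(s) = 0 must hold.
Check: d/ds[-s*log(2*s**2 + 5)/2 + s - sqrt(10)*atan(sqrt(10)*s/5)/2] = -log(2*s**2 + 5)/2 = f(s).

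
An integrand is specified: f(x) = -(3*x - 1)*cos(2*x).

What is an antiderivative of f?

An antiderivative is F(x) = -3*x*sin(2*x)/2 + sin(2*x)/2 - 3*cos(2*x)/4.

A first test for any F(x): its x-derivative must equal f(x) identically.
Check: d/dx[-3*x*sin(2*x)/2 + sin(2*x)/2 - 3*cos(2*x)/4] = -3*x*cos(2*x) + cos(2*x), which equals f(x).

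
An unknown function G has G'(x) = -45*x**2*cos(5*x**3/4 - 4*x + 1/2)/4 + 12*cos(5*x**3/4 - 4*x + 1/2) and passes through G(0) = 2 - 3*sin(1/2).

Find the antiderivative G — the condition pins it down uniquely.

G'(x) matches the chain-rule pattern g'(h)*h' with inner function h(x) = 5*x**3/4 - 4*x + 1/2; substituting u = h(x) collapses the integral.
A general antiderivative is -3*sin(5*x**3/4 - 4*x + 1/2) + C.
The condition gives C = 2 - 3*sin(1/2) - (-3*sin(1/2)) = 2.
So G(x) = 2 - 3*sin(5*x**3/4 - 4*x + 1/2).
Check: d/dx[2 - 3*sin(5*x**3/4 - 4*x + 1/2)] = -45*x**2*cos(5*x**3/4 - 4*x + 1/2)/4 + 12*cos(5*x**3/4 - 4*x + 1/2) = G'(x).

G(x) = 2 - 3*sin(5*x**3/4 - 4*x + 1/2)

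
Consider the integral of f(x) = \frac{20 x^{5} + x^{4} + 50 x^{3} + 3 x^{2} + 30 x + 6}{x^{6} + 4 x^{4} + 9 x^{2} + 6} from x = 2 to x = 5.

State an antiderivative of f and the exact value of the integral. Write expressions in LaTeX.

An antiderivative F(x) passes only if d/dx[F] lands on f(x) exactly.
F(x) = 5 \log{\left(\frac{x^{4}}{3} + x^{2} + 2 \right)} + \operatorname{atan}{\left(x \right)} is an antiderivative of f.
Check: d/dx[5 \log{\left(\frac{x^{4}}{3} + x^{2} + 2 \right)} + \operatorname{atan}{\left(x \right)}] = \frac{20 x^{5} + x^{4} + 50 x^{3} + 3 x^{2} + 30 x + 6}{x^{6} + 4 x^{4} + 9 x^{2} + 6} = f(x).
F(5) = \operatorname{atan}{\left(5 \right)} + 5 \log{\left(\frac{706}{3} \right)}; F(2) = \operatorname{atan}{\left(2 \right)} + 5 \log{\left(\frac{34}{3} \right)}.
Integral = F(5) - F(2) = - 5 \log{\left(\frac{34}{3} \right)} - \operatorname{atan}{\left(2 \right)} + \operatorname{atan}{\left(5 \right)} + 5 \log{\left(\frac{706}{3} \right)}.

Antiderivative: F(x) = 5 \log{\left(\frac{x^{4}}{3} + x^{2} + 2 \right)} + \operatorname{atan}{\left(x \right)}; value = - 5 \log{\left(\frac{34}{3} \right)} - \operatorname{atan}{\left(2 \right)} + \operatorname{atan}{\left(5 \right)} + 5 \log{\left(\frac{706}{3} \right)}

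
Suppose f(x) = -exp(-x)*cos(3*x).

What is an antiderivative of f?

An antiderivative is F(x) = (-3*sin(3*x) + cos(3*x))*exp(-x)/10.

Since d/dx undoes antidifferentiation here, F'(x) = f(x) is required of F(x).
Check: d/dx[(-3*sin(3*x) + cos(3*x))*exp(-x)/10] = -exp(-x)*cos(3*x) = f(x).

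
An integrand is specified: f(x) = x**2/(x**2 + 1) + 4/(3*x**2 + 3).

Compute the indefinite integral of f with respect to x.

F(x) = x + atan(x)/3 + C

The integrand splits into summands that can be handled one at a time.
Check: d/dx[x + atan(x)/3] = (3*x**2 + 4)/(3*x**2 + 3), which equals f(x).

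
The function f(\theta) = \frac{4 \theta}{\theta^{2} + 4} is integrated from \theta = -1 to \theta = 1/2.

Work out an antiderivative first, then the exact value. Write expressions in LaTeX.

f matches the chain-rule pattern g'(h)*h' with inner function h(\theta) = \frac{\theta^{2}}{2} + 2; substituting u = h(\theta) collapses the integral.
F(\theta) = 2 \log{\left(\frac{\theta^{2}}{2} + 2 \right)} is an antiderivative of f.
Check: d/d\theta[2 \log{\left(\frac{\theta^{2}}{2} + 2 \right)}] = \frac{4 \theta}{\theta^{2} + 4} = f(\theta).
F(1/2) = 2 \log{\left(\frac{17}{8} \right)}; F(-1) = 2 \log{\left(\frac{5}{2} \right)}.
Integral = F(1/2) - F(-1) = - 2 \log{\left(\frac{5}{2} \right)} + 2 \log{\left(\frac{17}{8} \right)}.

Antiderivative: F(\theta) = 2 \log{\left(\frac{\theta^{2}}{2} + 2 \right)}; value = - 2 \log{\left(\frac{5}{2} \right)} + 2 \log{\left(\frac{17}{8} \right)}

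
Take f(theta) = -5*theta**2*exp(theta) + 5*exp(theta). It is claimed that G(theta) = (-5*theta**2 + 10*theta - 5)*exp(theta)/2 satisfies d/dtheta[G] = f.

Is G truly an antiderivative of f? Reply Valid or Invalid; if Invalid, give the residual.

d/dtheta[G] = -5*theta**2*exp(theta)/2 + 5*exp(theta)/2
d/dtheta[G] - f(theta) = 5*theta**2*exp(theta)/2 - 5*exp(theta)/2 != 0.

Invalid: d/dtheta[G] - f = 5*theta**2*exp(theta)/2 - 5*exp(theta)/2, which is not 0.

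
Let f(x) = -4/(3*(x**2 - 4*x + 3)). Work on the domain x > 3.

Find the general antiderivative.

F(x) = -2*log(x - 3)/3 + 2*log(x - 1)/3 + C

Factor the denominator (3*(x - 3)*(x - 1)) and decompose: f = 2/(3*(x - 1)) - 2/(3*(x - 3)); each piece integrates to a log, atan, or power term.
Check: d/dx[-2*log(x - 3)/3 + 2*log(x - 1)/3] = -4/(3*x**2 - 12*x + 9), which equals f(x).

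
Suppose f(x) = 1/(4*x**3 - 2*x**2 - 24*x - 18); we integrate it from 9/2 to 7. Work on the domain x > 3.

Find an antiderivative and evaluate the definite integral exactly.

Factor the denominator (2*(x - 3)*(x + 1)*(2*x + 3)) and decompose: f = 2/(9*(2*x + 3)) - 1/(8*(x + 1)) + 1/(72*(x - 3)); each piece integrates to a log, atan, or power term.
F(x) = log(x - 3)/72 - log(x + 1)/8 + log(x + 3/2)/9 is an antiderivative of f.
Check: d/dx[log(x - 3)/72 - log(x + 1)/8 + log(x + 3/2)/9] = 1/(4*x**3 - 2*x**2 - 24*x - 18) = f(x).
F(7) = -log(8)/8 + log(4)/72 + log(17/2)/9; F(9/2) = -log(11/2)/8 + log(3/2)/72 + log(6)/9.
Integral = F(7) - F(9/2) = -log(8)/8 - log(6)/9 - log(3/2)/72 + log(4)/72 + log(11/2)/8 + log(17/2)/9.

Antiderivative: F(x) = log(x - 3)/72 - log(x + 1)/8 + log(x + 3/2)/9; value = -log(8)/8 - log(6)/9 - log(3/2)/72 + log(4)/72 + log(11/2)/8 + log(17/2)/9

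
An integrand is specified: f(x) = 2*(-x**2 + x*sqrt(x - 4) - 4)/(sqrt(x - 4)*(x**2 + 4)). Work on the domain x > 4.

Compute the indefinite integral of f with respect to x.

F(x) = -4*sqrt(x - 4) + log(x**2/2 + 2) + C

An antiderivative F(x) passes only if d/dx[F] lands on f(x) exactly.
Check: d/dx[-4*sqrt(x - 4) + log(x**2/2 + 2)] = (-2*x**2 + 2*x*sqrt(x - 4) - 8)/(x**2*sqrt(x - 4) + 4*sqrt(x - 4)), which equals f(x).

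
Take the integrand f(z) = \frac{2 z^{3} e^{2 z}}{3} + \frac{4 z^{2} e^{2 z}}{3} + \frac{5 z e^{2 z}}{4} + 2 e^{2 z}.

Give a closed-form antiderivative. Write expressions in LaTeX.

f has the shape u'v + uv' for u = \frac{z^{3}}{3} + \frac{z^{2}}{6} + \frac{11 z}{24} + \frac{37}{48} and v = e^{2 z} — it is the derivative of the product u*v.
Check: d/dz[\frac{\left(16 z^{3} + 8 z^{2} + 22 z + 37\right) e^{2 z}}{48}] = \frac{2 z^{3} e^{2 z}}{3} + \frac{4 z^{2} e^{2 z}}{3} + \frac{5 z e^{2 z}}{4} + 2 e^{2 z} = f(z).

An antiderivative is F(z) = \frac{\left(16 z^{3} + 8 z^{2} + 22 z + 37\right) e^{2 z}}{48}.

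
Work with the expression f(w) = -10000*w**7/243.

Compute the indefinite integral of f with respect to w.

F(w) = -1250*w**8/243 + C

Check any antiderivative F(w) by computing F'(w) and comparing it with f(w).
Check: d/dw[-1250*w**8/243] = -10000*w**7/243 = f(w).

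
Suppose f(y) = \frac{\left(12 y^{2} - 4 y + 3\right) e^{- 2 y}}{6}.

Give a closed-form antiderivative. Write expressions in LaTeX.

An antiderivative is F(y) = \frac{\left(- 12 y^{2} - 8 y - 7\right) e^{- 2 y}}{12}.

f has the shape u'v + uv' for u = - y^{2} - \frac{2 y}{3} - \frac{7}{12} and v = e^{- 2 y} — it is the derivative of the product u*v.
Check: d/dy[\frac{\left(- 12 y^{2} - 8 y - 7\right) e^{- 2 y}}{12}] = \frac{\left(12 y^{2} - 4 y + 3\right) e^{- 2 y}}{6} = f(y).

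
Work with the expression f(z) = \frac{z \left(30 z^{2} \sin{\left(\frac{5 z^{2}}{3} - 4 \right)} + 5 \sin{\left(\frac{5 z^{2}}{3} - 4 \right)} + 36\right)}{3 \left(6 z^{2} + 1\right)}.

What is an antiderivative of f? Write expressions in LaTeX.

Differentiate the proposed F(z) back; it has to land on f(z) exactly.
Check: d/dz[\log{\left(2 z^{2} + \frac{1}{3} \right)} - \frac{\cos{\left(\frac{5 z^{2}}{3} - 4 \right)}}{2}] = \frac{30 z^{3} \sin{\left(\frac{5 z^{2}}{3} - 4 \right)} + 5 z \sin{\left(\frac{5 z^{2}}{3} - 4 \right)} + 36 z}{18 z^{2} + 3}, which equals f(z).

An antiderivative is F(z) = \log{\left(2 z^{2} + \frac{1}{3} \right)} - \frac{\cos{\left(\frac{5 z^{2}}{3} - 4 \right)}}{2}.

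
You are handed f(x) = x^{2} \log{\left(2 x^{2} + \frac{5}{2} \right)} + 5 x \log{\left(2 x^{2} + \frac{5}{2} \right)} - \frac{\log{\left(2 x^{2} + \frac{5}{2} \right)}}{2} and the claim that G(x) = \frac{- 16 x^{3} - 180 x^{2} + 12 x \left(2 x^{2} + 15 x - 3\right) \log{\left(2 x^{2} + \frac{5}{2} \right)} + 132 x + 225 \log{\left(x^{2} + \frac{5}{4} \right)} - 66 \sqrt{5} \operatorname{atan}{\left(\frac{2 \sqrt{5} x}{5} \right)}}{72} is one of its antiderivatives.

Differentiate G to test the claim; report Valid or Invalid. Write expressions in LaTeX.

d/dx[G] = x^{2} \log{\left(2 x^{2} + \frac{5}{2} \right)} + 5 x \log{\left(2 x^{2} + \frac{5}{2} \right)} - \frac{\log{\left(2 x^{2} + \frac{5}{2} \right)}}{2}
This equals f(x) exactly, so the claim holds.

Valid - the claim checks out under differentiation.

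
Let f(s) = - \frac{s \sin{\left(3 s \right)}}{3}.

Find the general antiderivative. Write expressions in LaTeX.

A candidate is checked by its d/ds: the result must match f(s).
Check: d/ds[\frac{s \cos{\left(3 s \right)}}{9} - \frac{\sin{\left(3 s \right)}}{27}] = - \frac{s \sin{\left(3 s \right)}}{3} = f(s).

F(s) = \frac{s \cos{\left(3 s \right)}}{9} - \frac{\sin{\left(3 s \right)}}{27} + C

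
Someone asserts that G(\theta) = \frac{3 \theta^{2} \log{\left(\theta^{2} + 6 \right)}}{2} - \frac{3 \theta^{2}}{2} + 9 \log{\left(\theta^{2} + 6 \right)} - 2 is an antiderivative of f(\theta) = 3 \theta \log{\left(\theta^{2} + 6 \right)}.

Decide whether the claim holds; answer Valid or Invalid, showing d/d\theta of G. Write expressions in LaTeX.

Valid. The derivative of G reproduces f.

d/d\theta[G] = 3 \theta \log{\left(\theta^{2} + 6 \right)}
This equals f(\theta) exactly, so the claim holds.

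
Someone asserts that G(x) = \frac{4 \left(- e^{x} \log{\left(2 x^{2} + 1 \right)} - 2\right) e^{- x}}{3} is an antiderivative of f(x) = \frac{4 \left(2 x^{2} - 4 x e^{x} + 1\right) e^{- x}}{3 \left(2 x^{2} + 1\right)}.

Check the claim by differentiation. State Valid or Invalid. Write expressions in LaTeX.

d/dx[G] = \frac{16 x^{2} - 16 x e^{x} + 8}{6 x^{2} e^{x} + 3 e^{x}}
d/dx[G] - f(x) = \frac{4 e^{- x}}{3} != 0.

Invalid: d/dx[G] - f = \frac{4 e^{- x}}{3}, which is not 0.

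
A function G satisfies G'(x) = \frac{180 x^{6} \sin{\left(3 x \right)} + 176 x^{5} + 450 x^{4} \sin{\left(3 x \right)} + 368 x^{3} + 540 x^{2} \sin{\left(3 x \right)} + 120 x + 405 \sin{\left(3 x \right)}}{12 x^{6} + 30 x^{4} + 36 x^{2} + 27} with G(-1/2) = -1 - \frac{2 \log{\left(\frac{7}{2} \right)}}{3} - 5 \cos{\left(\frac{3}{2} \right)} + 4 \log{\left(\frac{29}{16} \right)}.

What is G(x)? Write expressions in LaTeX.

G(x) = - \frac{2 \log{\left(2 x^{2} + 3 \right)} - 12 \log{\left(x^{4} + x^{2} + \frac{3}{2} \right)} + 15 \cos{\left(3 x \right)} + 3}{3}

Whatever form G(x) takes, its d/dx must return the stated G'(x).
A general antiderivative is - \frac{2 \log{\left(2 x^{2} + 3 \right)}}{3} + 4 \log{\left(x^{4} + x^{2} + \frac{3}{2} \right)} - 5 \cos{\left(3 x \right)} + C.
The condition gives C = -1 - \frac{2 \log{\left(\frac{7}{2} \right)}}{3} - 5 \cos{\left(\frac{3}{2} \right)} + 4 \log{\left(\frac{29}{16} \right)} - (- \frac{2 \log{\left(\frac{7}{2} \right)}}{3} - 5 \cos{\left(\frac{3}{2} \right)} + 4 \log{\left(\frac{29}{16} \right)}) = -1.
So G(x) = - \frac{2 \log{\left(2 x^{2} + 3 \right)} - 12 \log{\left(x^{4} + x^{2} + \frac{3}{2} \right)} + 15 \cos{\left(3 x \right)} + 3}{3}.
Check: d/dx[- \frac{2 \log{\left(2 x^{2} + 3 \right)} - 12 \log{\left(x^{4} + x^{2} + \frac{3}{2} \right)} + 15 \cos{\left(3 x \right)} + 3}{3}] = \frac{180 x^{6} \sin{\left(3 x \right)} + 176 x^{5} + 450 x^{4} \sin{\left(3 x \right)} + 368 x^{3} + 540 x^{2} \sin{\left(3 x \right)} + 120 x + 405 \sin{\left(3 x \right)}}{12 x^{6} + 30 x^{4} + 36 x^{2} + 27} = G'(x).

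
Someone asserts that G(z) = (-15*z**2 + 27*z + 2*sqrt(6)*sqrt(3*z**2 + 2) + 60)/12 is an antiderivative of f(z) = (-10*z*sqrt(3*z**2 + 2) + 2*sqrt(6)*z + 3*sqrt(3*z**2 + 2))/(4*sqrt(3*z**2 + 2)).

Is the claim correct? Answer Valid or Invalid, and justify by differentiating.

d/dz[G] = (-10*z*sqrt(3*z**2 + 2) + 2*sqrt(6)*z + 9*sqrt(3*z**2 + 2))/(4*sqrt(3*z**2 + 2))
d/dz[G] - f(z) = 3/2 != 0.

Invalid: d/dz[G] - f = 3/2, which is not 0.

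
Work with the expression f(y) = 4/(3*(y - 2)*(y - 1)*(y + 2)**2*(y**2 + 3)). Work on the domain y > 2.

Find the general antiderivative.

Factor the denominator (3*(y - 2)*(y - 1)*(y + 2)**2*(y**2 + 3)) and decompose: f = (y + 5)/(147*(y**2 + 3)) + 97/(5292*(y + 2)) + 1/(63*(y + 2)**2) - 1/(27*(y - 1)) + 1/(84*(y - 2)); each piece integrates to a log, atan, or power term.
Check: d/dy[(63*y*log(y - 2) - 196*y*log(y - 1) + 97*y*log(y + 2) + 18*y*log(y**2 + 3) + 60*sqrt(3)*y*atan(sqrt(3)*y/3) + 126*log(y - 2) - 392*log(y - 1) + 194*log(y + 2) + 36*log(y**2 + 3) + 120*sqrt(3)*atan(sqrt(3)*y/3) - 84)/(5292*(y + 2))] = 4/(3*y**6 + 3*y**5 - 9*y**4 - 3*y**3 - 30*y**2 - 36*y + 72), which equals f(y).

F(y) = (63*y*log(y - 2) - 196*y*log(y - 1) + 97*y*log(y + 2) + 18*y*log(y**2 + 3) + 60*sqrt(3)*y*atan(sqrt(3)*y/3) + 126*log(y - 2) - 392*log(y - 1) + 194*log(y + 2) + 36*log(y**2 + 3) + 120*sqrt(3)*atan(sqrt(3)*y/3) - 84)/(5292*(y + 2)) + C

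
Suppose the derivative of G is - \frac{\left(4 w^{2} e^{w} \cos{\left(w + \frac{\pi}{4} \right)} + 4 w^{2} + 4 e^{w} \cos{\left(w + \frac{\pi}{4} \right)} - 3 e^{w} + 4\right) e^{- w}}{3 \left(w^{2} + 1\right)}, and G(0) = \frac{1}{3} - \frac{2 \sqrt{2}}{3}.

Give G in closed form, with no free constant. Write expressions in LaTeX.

A candidate passes only if d/dw[G] lands on the given G'(w) exactly.
A general antiderivative is - \frac{4 \sin{\left(w + \frac{\pi}{4} \right)}}{3} + \operatorname{atan}{\left(w \right)} + \frac{4 e^{- w}}{3} + C.
The condition gives C = \frac{1}{3} - \frac{2 \sqrt{2}}{3} - (\frac{4}{3} - \frac{2 \sqrt{2}}{3}) = -1.
So G(w) = \frac{\left(- 4 e^{w} \sin{\left(w + \frac{\pi}{4} \right)} + 3 e^{w} \operatorname{atan}{\left(w \right)} - 3 e^{w} + 4\right) e^{- w}}{3}.
Check: d/dw[\frac{\left(- 4 e^{w} \sin{\left(w + \frac{\pi}{4} \right)} + 3 e^{w} \operatorname{atan}{\left(w \right)} - 3 e^{w} + 4\right) e^{- w}}{3}] = \frac{- 4 w^{2} e^{w} \cos{\left(w + \frac{\pi}{4} \right)} - 4 w^{2} - 4 e^{w} \cos{\left(w + \frac{\pi}{4} \right)} + 3 e^{w} - 4}{3 w^{2} e^{w} + 3 e^{w}}, which equals G'(w).

G(w) = \frac{\left(- 4 e^{w} \sin{\left(w + \frac{\pi}{4} \right)} + 3 e^{w} \operatorname{atan}{\left(w \right)} - 3 e^{w} + 4\right) e^{- w}}{3}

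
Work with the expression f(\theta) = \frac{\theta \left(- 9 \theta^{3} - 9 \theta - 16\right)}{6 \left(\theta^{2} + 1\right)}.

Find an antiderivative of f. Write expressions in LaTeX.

Recover f(\theta) by differentiating a candidate F(\theta); any mismatch rules it out.
Check: d/d\theta[\frac{- 3 \theta^{3} - 8 \log{\left(4 \theta^{2} + 4 \right)} + 6}{6}] = \frac{- 9 \theta^{4} - 9 \theta^{2} - 16 \theta}{6 \theta^{2} + 6}, which equals f(\theta).

An antiderivative is F(\theta) = \frac{- 3 \theta^{3} - 8 \log{\left(4 \theta^{2} + 4 \right)} + 6}{6}.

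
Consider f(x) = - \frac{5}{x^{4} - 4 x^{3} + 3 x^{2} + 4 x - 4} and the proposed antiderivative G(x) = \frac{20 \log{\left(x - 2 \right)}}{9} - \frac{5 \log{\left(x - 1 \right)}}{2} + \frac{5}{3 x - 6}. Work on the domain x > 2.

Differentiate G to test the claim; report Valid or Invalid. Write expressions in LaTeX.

Invalid: d/dx[G] - f = - \frac{5}{18 x + 18}, which is not 0.

d/dx[G] = \frac{- 5 x^{2} + 30 x - 70}{18 x^{3} - 90 x^{2} + 144 x - 72}
d/dx[G] - f(x) = - \frac{5}{18 x + 18} != 0.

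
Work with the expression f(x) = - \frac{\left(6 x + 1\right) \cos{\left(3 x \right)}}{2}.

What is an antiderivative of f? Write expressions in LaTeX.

An antiderivative is F(x) = - \frac{6 x \sin{\left(3 x \right)} + \sin{\left(3 x \right)} + 2 \cos{\left(3 x \right)}}{6}.

For F(x) to be correct the identity F'(x) - f(x) = 0 must hold.
Check: d/dx[- \frac{6 x \sin{\left(3 x \right)} + \sin{\left(3 x \right)} + 2 \cos{\left(3 x \right)}}{6}] = - 3 x \cos{\left(3 x \right)} - \frac{\cos{\left(3 x \right)}}{2}, which equals f(x).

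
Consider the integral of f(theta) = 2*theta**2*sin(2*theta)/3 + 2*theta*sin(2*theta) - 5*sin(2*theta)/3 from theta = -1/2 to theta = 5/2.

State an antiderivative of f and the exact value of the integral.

The integrand splits into summands that can be handled one at a time.
F(theta) = -(2*theta**2*cos(2*theta) - 2*theta*sin(2*theta) + 6*theta*cos(2*theta) - 3*sin(2*theta) - 6*cos(2*theta))/6 is an antiderivative of f.
Check: d/dtheta[-(2*theta**2*cos(2*theta) - 2*theta*sin(2*theta) + 6*theta*cos(2*theta) - 3*sin(2*theta) - 6*cos(2*theta))/6] = 2*theta**2*sin(2*theta)/3 + 2*theta*sin(2*theta) - 5*sin(2*theta)/3 = f(theta).
F(5/2) = 4*sin(5)/3 - 43*cos(5)/12; F(-1/2) = -sin(1)/3 + 17*cos(1)/12.
Integral = F(5/2) - F(-1/2) = 4*sin(5)/3 - 43*cos(5)/12 - 17*cos(1)/12 + sin(1)/3.

Antiderivative: F(theta) = -(2*theta**2*cos(2*theta) - 2*theta*sin(2*theta) + 6*theta*cos(2*theta) - 3*sin(2*theta) - 6*cos(2*theta))/6; value = 4*sin(5)/3 - 43*cos(5)/12 - 17*cos(1)/12 + sin(1)/3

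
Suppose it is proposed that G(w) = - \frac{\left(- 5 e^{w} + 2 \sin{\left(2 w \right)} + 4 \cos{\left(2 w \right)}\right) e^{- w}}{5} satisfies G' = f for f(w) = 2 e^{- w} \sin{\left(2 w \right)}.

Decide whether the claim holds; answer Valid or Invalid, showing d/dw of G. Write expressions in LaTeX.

Valid - differentiating G returns exactly f.

d/dw[G] = 2 e^{- w} \sin{\left(2 w \right)}
This equals f(w) exactly, so the claim holds.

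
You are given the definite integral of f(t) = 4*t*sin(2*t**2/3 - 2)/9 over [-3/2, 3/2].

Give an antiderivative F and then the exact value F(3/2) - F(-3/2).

Antiderivative: F(t) = -cos(2*t**2/3 - 2)/3; value = 0

f matches the chain-rule pattern g'(h)*h' with inner function h(t) = 2*t**2/3 - 2; substituting u = h(t) collapses the integral.
F(t) = -cos(2*t**2/3 - 2)/3 is an antiderivative of f.
Check: d/dt[-cos(2*t**2/3 - 2)/3] = 4*t*sin(2*t**2/3 - 2)/9 = f(t).
F(3/2) = -cos(1/2)/3; F(-3/2) = -cos(1/2)/3.
Integral = F(3/2) - F(-3/2) = 0.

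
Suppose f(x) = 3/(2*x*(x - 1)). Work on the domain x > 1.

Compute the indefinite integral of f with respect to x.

F(x) = -3*log(x)/2 + 3*log(x - 1)/2 + C

The denominator factors as 2*x*(x - 1); partial fractions split f into directly integrable pieces: 3/(2*(x - 1)) - 3/(2*x).
Check: d/dx[-3*log(x)/2 + 3*log(x - 1)/2] = 3/(2*x**2 - 2*x), which equals f(x).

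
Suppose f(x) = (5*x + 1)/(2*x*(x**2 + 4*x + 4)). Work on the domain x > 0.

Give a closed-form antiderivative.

Factor the denominator (2*x*(x + 2)**2) and decompose: f = -1/(8*(x + 2)) + 9/(4*(x + 2)**2) + 1/(8*x); each piece integrates to a log, atan, or power term.
Check: d/dx[((x + 2)*log(x) - (x + 2)*log(x + 2) - 18)/(8*(x + 2))] = (5*x + 1)/(2*x**3 + 8*x**2 + 8*x), which equals f(x).

An antiderivative is F(x) = ((x + 2)*log(x) - (x + 2)*log(x + 2) - 18)/(8*(x + 2)).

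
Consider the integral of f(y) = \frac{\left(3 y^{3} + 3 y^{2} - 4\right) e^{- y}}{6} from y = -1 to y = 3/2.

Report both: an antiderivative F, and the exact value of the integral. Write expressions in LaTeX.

Recognize the product-rule pattern: f = u'v + uv' with u = - \frac{y^{3}}{2} - 2 y^{2} - 4 y - \frac{10}{3}, v = e^{- y}, so integration by parts undoes it.
F(y) = \frac{\left(- 3 y^{3} - 12 y^{2} - 24 y - 20\right) e^{- y}}{6} is an antiderivative of f.
Check: d/dy[\frac{\left(- 3 y^{3} - 12 y^{2} - 24 y - 20\right) e^{- y}}{6}] = \frac{\left(3 y^{3} + 3 y^{2} - 4\right) e^{- y}}{6} = f(y).
F(3/2) = - \frac{745}{48 e^{\frac{3}{2}}}; F(-1) = - \frac{5 e}{6}.
Integral = F(3/2) - F(-1) = - \frac{745}{48 e^{\frac{3}{2}}} + \frac{5 e}{6}.

Antiderivative: F(y) = \frac{\left(- 3 y^{3} - 12 y^{2} - 24 y - 20\right) e^{- y}}{6}; value = - \frac{745}{48 e^{\frac{3}{2}}} + \frac{5 e}{6}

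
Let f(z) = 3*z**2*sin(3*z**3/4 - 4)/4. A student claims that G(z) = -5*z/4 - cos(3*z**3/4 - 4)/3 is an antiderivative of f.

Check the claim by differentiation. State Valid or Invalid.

d/dz[G] = 3*z**2*sin(3*z**3/4 - 4)/4 - 5/4
d/dz[G] - f(z) = -5/4 != 0.

Invalid: d/dz[G] - f = -5/4, which is not 0.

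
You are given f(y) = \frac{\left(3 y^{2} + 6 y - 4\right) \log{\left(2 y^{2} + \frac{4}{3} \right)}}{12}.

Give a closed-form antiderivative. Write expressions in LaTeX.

For F(y) to be correct the identity F'(y) - f(y) = 0 must hold.
Check: d/dy[\frac{9 y^{3} \log{\left(2 y^{2} + \frac{4}{3} \right)} - 6 y^{3} + 27 y^{2} \log{\left(2 y^{2} + \frac{4}{3} \right)} - 27 y^{2} - 36 y \log{\left(2 y^{2} + \frac{4}{3} \right)} + 84 y + 18 \log{\left(y^{2} + \frac{2}{3} \right)} - 28 \sqrt{6} \operatorname{atan}{\left(\frac{\sqrt{6} y}{2} \right)}}{108}] = \frac{y^{2} \log{\left(y^{2} + \frac{2}{3} \right)}}{4} + \frac{y^{2} \log{\left(2 \right)}}{4} + \frac{y \log{\left(y^{2} + \frac{2}{3} \right)}}{2} + \frac{y \log{\left(2 \right)}}{2} - \frac{\log{\left(y^{2} + \frac{2}{3} \right)}}{3} - \frac{\log{\left(2 \right)}}{3}, which equals f(y).

An antiderivative is F(y) = \frac{9 y^{3} \log{\left(2 y^{2} + \frac{4}{3} \right)} - 6 y^{3} + 27 y^{2} \log{\left(2 y^{2} + \frac{4}{3} \right)} - 27 y^{2} - 36 y \log{\left(2 y^{2} + \frac{4}{3} \right)} + 84 y + 18 \log{\left(y^{2} + \frac{2}{3} \right)} - 28 \sqrt{6} \operatorname{atan}{\left(\frac{\sqrt{6} y}{2} \right)}}{108}.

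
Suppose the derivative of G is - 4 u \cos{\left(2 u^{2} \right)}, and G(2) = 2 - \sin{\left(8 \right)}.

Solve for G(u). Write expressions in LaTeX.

G(u) = 2 - \sin{\left(2 u^{2} \right)}

The substitution w = 2 u^{2} works: G'(u) is exactly (dG/dw)*(dw/du) for that inner function.
A general antiderivative is - \sin{\left(2 u^{2} \right)} + C.
The condition gives C = 2 - \sin{\left(8 \right)} - (- \sin{\left(8 \right)}) = 2.
So G(u) = 2 - \sin{\left(2 u^{2} \right)}.
Check: d/du[2 - \sin{\left(2 u^{2} \right)}] = - 4 u \cos{\left(2 u^{2} \right)} = G'(u).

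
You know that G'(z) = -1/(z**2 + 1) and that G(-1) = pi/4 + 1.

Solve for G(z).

G(z) = 1 - atan(z)

For G(z) to be correct, d/dz[G] must agree with the stated G'(z) identically.
A general antiderivative is -atan(z) + C.
The condition gives C = pi/4 + 1 - (pi/4) = 1.
So G(z) = 1 - atan(z).
Check: d/dz[1 - atan(z)] = -1/(z**2 + 1) = G'(z).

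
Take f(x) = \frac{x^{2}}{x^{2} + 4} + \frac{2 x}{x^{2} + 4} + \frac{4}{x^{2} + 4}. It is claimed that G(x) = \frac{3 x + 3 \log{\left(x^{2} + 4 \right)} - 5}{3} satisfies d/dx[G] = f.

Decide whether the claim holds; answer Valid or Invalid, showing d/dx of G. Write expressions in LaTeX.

d/dx[G] = \frac{x^{2} + 2 x + 4}{x^{2} + 4}
This equals f(x) exactly, so the claim holds.

Valid. The derivative of G reproduces f.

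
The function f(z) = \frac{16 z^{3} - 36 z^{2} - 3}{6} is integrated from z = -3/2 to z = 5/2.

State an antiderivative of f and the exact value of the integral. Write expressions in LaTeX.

Any candidate F(z) must reproduce f(z) exactly when differentiated.
F(z) = \frac{z \left(4 z^{3} - 12 z^{2} - 3\right)}{6} is an antiderivative of f.
Check: d/dz[\frac{z \left(4 z^{3} - 12 z^{2} - 3\right)}{6}] = \frac{8 z^{3}}{3} - 6 z^{2} - \frac{1}{2}, which equals f(z).
F(5/2) = - \frac{155}{24}; F(-3/2) = \frac{87}{8}.
Integral = F(5/2) - F(-3/2) = - \frac{52}{3}.

Antiderivative: F(z) = \frac{z \left(4 z^{3} - 12 z^{2} - 3\right)}{6}; value = - \frac{52}{3}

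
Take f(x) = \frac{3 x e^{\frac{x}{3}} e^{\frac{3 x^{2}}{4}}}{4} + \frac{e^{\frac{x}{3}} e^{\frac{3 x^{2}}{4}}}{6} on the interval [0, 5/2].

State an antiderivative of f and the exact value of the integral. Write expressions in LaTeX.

Antiderivative: F(x) = \frac{e^{\frac{x}{3}} e^{\frac{3 x^{2}}{4}}}{2}; value = - \frac{1}{2} + \frac{e^{\frac{265}{48}}}{2}

f matches the chain-rule pattern g'(h)*h' with inner function h(x) = \frac{3 x^{2}}{4} + \frac{x}{3}; substituting u = h(x) collapses the integral.
F(x) = \frac{e^{\frac{x}{3}} e^{\frac{3 x^{2}}{4}}}{2} is an antiderivative of f.
Check: d/dx[\frac{e^{\frac{x}{3}} e^{\frac{3 x^{2}}{4}}}{2}] = \frac{3 x e^{\frac{x}{3}} e^{\frac{3 x^{2}}{4}}}{4} + \frac{e^{\frac{x}{3}} e^{\frac{3 x^{2}}{4}}}{6} = f(x).
F(5/2) = \frac{e^{\frac{265}{48}}}{2}; F(0) = \frac{1}{2}.
Integral = F(5/2) - F(0) = - \frac{1}{2} + \frac{e^{\frac{265}{48}}}{2}.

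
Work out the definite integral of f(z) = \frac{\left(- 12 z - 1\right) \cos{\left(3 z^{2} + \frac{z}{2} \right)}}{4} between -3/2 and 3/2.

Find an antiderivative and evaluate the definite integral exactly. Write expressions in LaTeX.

f matches the chain-rule pattern g'(h)*h' with inner function h(z) = 3 z^{2} + \frac{z}{2}; substituting u = h(z) collapses the integral.
F(z) = - \frac{\sin{\left(3 z^{2} + \frac{z}{2} \right)}}{2} is an antiderivative of f.
Check: d/dz[- \frac{\sin{\left(3 z^{2} + \frac{z}{2} \right)}}{2}] = - 3 z \cos{\left(3 z^{2} + \frac{z}{2} \right)} - \frac{\cos{\left(3 z^{2} + \frac{z}{2} \right)}}{4}, which equals f(z).
F(3/2) = - \frac{\sin{\left(\frac{15}{2} \right)}}{2}; F(-3/2) = - \frac{\sin{\left(6 \right)}}{2}.
Integral = F(3/2) - F(-3/2) = - \frac{\sin{\left(\frac{15}{2} \right)}}{2} + \frac{\sin{\left(6 \right)}}{2}.

Antiderivative: F(z) = - \frac{\sin{\left(3 z^{2} + \frac{z}{2} \right)}}{2}; value = - \frac{\sin{\left(\frac{15}{2} \right)}}{2} + \frac{\sin{\left(6 \right)}}{2}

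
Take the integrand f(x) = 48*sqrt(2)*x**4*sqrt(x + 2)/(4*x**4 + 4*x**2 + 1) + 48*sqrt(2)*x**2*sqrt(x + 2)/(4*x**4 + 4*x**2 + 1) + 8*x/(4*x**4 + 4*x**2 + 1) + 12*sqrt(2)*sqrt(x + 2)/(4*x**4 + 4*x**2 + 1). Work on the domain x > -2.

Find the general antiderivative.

The integrand splits into summands that can be handled one at a time.
Check: d/dx[2*(8*sqrt(2)*x**3*sqrt(x + 2) + 16*sqrt(2)*x**2*sqrt(x + 2) + 4*sqrt(2)*x*sqrt(x + 2) + 8*sqrt(2)*sqrt(x + 2) - 1)/(2*x**2 + 1)] = (48*sqrt(2)*x**5 + 96*sqrt(2)*x**4 + 48*sqrt(2)*x**3 + 96*sqrt(2)*x**2 + 8*x*sqrt(x + 2) + 12*sqrt(2)*x + 24*sqrt(2))/(4*x**4*sqrt(x + 2) + 4*x**2*sqrt(x + 2) + sqrt(x + 2)), which equals f(x).

F(x) = 2*(8*sqrt(2)*x**3*sqrt(x + 2) + 16*sqrt(2)*x**2*sqrt(x + 2) + 4*sqrt(2)*x*sqrt(x + 2) + 8*sqrt(2)*sqrt(x + 2) - 1)/(2*x**2 + 1) + C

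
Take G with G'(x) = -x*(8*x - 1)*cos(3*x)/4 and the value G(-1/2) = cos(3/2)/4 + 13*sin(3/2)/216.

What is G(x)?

Whatever form G(x) takes, its d/dx must return the stated G'(x).
A general antiderivative is -2*x**2*sin(3*x)/3 + x*sin(3*x)/12 - 4*x*cos(3*x)/9 + 4*sin(3*x)/27 + cos(3*x)/36 + C.
The condition gives C = cos(3/2)/4 + 13*sin(3/2)/216 - (cos(3/2)/4 + 13*sin(3/2)/216) = 0.
So G(x) = (-72*x**2*sin(3*x) + 9*x*sin(3*x) - 48*x*cos(3*x) + 16*sin(3*x) + 3*cos(3*x))/108.
Check: d/dx[(-72*x**2*sin(3*x) + 9*x*sin(3*x) - 48*x*cos(3*x) + 16*sin(3*x) + 3*cos(3*x))/108] = -2*x**2*cos(3*x) + x*cos(3*x)/4, which equals G'(x).

G(x) = (-72*x**2*sin(3*x) + 9*x*sin(3*x) - 48*x*cos(3*x) + 16*sin(3*x) + 3*cos(3*x))/108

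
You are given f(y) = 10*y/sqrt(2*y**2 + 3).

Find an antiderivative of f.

An antiderivative is F(y) = 5*sqrt(2*y**2 + 3).

The substitution u = 2*y**2 + 3 works: f is exactly (dF/du)*(du/dy) for that inner function.
Check: d/dy[5*sqrt(2*y**2 + 3)] = 10*y/sqrt(2*y**2 + 3) = f(y).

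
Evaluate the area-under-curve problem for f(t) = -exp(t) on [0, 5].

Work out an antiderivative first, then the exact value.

Antiderivative: F(t) = -exp(t); value = 1 - exp(5)

A first test for any F(t): its t-derivative must equal f(t) identically.
F(t) = -exp(t) is an antiderivative of f.
Check: d/dt[-exp(t)] = -exp(t) = f(t).
F(5) = -exp(5); F(0) = -1.
Integral = F(5) - F(0) = 1 - exp(5).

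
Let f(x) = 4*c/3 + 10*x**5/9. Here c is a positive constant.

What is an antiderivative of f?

For F(x) to be correct the identity F'(x) - f(x) = 0 must hold.
Check: d/dx[x*(36*c + 5*x**5)/27] = 4*c/3 + 10*x**5/9 = f(x).

An antiderivative is F(x) = x*(36*c + 5*x**5)/27.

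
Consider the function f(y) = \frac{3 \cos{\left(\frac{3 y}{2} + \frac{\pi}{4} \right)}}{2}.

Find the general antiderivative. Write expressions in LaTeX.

F(y) = \sin{\left(\frac{3 y}{2} + \frac{\pi}{4} \right)} + C

A candidate is checked by its d/dy: the result must match f(y).
Check: d/dy[\sin{\left(\frac{3 y}{2} + \frac{\pi}{4} \right)}] = \frac{3 \cos{\left(\frac{3 y}{2} + \frac{\pi}{4} \right)}}{2} = f(y).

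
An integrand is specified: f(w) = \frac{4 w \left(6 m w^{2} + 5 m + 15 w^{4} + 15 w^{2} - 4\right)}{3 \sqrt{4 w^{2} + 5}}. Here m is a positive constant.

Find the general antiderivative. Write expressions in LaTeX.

Recognize the product-rule pattern: f = u'v + uv' with u = - \sqrt{4 w^{2} + 5}, v = - \frac{2 m w^{2}}{3} - w^{4} + \frac{4}{3}, so integration by parts undoes it.
Check: d/dw[\frac{\sqrt{4 w^{2} + 5} \left(2 m w^{2} + 3 w^{4} - 4\right)}{3}] = \frac{24 m w^{3} + 20 m w + 60 w^{5} + 60 w^{3} - 16 w}{3 \sqrt{4 w^{2} + 5}}, which equals f(w).

F(w) = \frac{\sqrt{4 w^{2} + 5} \left(2 m w^{2} + 3 w^{4} - 4\right)}{3} + C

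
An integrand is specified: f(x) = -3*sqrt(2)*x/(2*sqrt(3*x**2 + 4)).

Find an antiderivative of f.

f matches the chain-rule pattern g'(h)*h' with inner function h(x) = 3*x**2/2 + 2; substituting u = h(x) collapses the integral.
Check: d/dx[-sqrt(3*x**2/2 + 2)] = -3*sqrt(2)*x/(2*sqrt(3*x**2 + 4)) = f(x).

An antiderivative is F(x) = -sqrt(3*x**2/2 + 2).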